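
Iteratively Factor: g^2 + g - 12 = (g + 4)*(g - 3)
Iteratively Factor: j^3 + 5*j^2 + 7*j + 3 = (j + 1)*(j^2 + 4*j + 3) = (j + 1)^2*(j + 3)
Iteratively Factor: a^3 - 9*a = (a - 3)*(a^2 + 3*a) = (a - 3)*(a + 3)*(a)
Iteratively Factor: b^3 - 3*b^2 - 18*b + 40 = (b - 2)*(b^2 - b - 20) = (b - 2)*(b + 4)*(b - 5)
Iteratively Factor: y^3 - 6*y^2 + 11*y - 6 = (y - 1)*(y^2 - 5*y + 6) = (y - 2)*(y - 1)*(y - 3)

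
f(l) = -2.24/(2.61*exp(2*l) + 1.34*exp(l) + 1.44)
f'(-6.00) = 0.00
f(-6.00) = -1.55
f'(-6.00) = 0.00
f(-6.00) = -1.55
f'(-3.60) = 0.04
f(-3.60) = -1.51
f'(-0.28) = 0.58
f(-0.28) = -0.57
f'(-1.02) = 0.51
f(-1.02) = -0.99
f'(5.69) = 0.00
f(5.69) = -0.00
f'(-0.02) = 0.51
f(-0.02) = -0.43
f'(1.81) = 0.04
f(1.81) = -0.02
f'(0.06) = 0.49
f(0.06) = -0.39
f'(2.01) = 0.03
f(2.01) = -0.01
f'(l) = -2.24*(-5.22*exp(2*l) - 1.34*exp(l))/(2.61*exp(2*l) + 1.34*exp(l) + 1.44)^2 = (11.6928*exp(l) + 3.0016)*exp(l)/(2.61*exp(2*l) + 1.34*exp(l) + 1.44)^2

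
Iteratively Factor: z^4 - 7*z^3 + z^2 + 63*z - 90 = (z - 5)*(z^3 - 2*z^2 - 9*z + 18) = (z - 5)*(z + 3)*(z^2 - 5*z + 6) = (z - 5)*(z - 2)*(z + 3)*(z - 3)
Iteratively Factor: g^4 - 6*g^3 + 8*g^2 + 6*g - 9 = (g - 3)*(g^3 - 3*g^2 - g + 3) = (g - 3)*(g - 1)*(g^2 - 2*g - 3) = (g - 3)^2*(g - 1)*(g + 1)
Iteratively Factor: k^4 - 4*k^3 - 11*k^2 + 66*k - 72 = (k - 3)*(k^3 - k^2 - 14*k + 24) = (k - 3)*(k - 2)*(k^2 + k - 12) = (k - 3)*(k - 2)*(k + 4)*(k - 3)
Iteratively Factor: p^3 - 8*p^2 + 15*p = (p - 3)*(p^2 - 5*p) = p*(p - 3)*(p - 5)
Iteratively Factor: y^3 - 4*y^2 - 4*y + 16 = (y - 4)*(y^2 - 4) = (y - 4)*(y + 2)*(y - 2)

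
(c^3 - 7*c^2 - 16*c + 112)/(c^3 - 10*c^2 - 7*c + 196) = (c - 4)/(c - 7)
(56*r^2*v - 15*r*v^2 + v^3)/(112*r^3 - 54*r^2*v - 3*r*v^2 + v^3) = v*(7*r - v)/(14*r^2 - 5*r*v - v^2)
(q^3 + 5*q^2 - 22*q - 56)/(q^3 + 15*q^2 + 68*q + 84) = (q - 4)/(q + 6)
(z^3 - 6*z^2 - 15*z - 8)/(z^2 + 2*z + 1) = z - 8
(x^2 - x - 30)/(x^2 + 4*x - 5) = (x - 6)/(x - 1)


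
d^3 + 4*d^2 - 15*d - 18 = (d - 3)*(d + 1)*(d + 6)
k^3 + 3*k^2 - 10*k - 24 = (k - 3)*(k + 2)*(k + 4)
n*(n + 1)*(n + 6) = n^3 + 7*n^2 + 6*n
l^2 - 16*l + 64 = (l - 8)^2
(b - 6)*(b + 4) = b^2 - 2*b - 24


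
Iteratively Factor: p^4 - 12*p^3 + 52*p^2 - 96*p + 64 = (p - 4)*(p^3 - 8*p^2 + 20*p - 16) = (p - 4)^2*(p^2 - 4*p + 4) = (p - 4)^2*(p - 2)*(p - 2)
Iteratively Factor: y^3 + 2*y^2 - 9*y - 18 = (y - 3)*(y^2 + 5*y + 6) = (y - 3)*(y + 2)*(y + 3)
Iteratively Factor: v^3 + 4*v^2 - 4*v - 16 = (v + 4)*(v^2 - 4) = (v + 2)*(v + 4)*(v - 2)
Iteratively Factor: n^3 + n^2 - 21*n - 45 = (n - 5)*(n^2 + 6*n + 9) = (n - 5)*(n + 3)*(n + 3)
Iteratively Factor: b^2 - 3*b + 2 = (b - 1)*(b - 2)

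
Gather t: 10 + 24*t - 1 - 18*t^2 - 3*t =-18*t^2 + 21*t + 9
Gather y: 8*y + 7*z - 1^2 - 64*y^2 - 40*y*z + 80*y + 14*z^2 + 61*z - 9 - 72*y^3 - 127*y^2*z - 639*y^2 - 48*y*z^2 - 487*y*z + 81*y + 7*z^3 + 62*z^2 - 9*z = -72*y^3 + y^2*(-127*z - 703) + y*(-48*z^2 - 527*z + 169) + 7*z^3 + 76*z^2 + 59*z - 10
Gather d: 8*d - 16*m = 8*d - 16*m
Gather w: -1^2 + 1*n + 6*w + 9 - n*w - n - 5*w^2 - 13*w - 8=-5*w^2 + w*(-n - 7)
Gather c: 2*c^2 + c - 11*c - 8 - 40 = 2*c^2 - 10*c - 48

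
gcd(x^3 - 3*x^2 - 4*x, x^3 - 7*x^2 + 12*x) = x^2 - 4*x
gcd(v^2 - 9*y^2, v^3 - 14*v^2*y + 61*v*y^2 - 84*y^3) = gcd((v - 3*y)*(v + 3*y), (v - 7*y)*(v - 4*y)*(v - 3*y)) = -v + 3*y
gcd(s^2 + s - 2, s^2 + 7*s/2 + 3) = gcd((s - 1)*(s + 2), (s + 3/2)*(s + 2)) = s + 2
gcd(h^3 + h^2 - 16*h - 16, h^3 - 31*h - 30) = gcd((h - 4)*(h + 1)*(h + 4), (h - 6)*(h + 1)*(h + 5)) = h + 1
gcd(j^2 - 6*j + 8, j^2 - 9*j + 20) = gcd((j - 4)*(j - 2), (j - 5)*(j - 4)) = j - 4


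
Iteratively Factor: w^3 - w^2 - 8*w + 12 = (w - 2)*(w^2 + w - 6) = (w - 2)^2*(w + 3)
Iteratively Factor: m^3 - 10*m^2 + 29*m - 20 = (m - 1)*(m^2 - 9*m + 20) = (m - 4)*(m - 1)*(m - 5)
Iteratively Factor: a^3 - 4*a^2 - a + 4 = (a + 1)*(a^2 - 5*a + 4) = (a - 4)*(a + 1)*(a - 1)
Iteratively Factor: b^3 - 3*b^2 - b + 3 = (b + 1)*(b^2 - 4*b + 3) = (b - 3)*(b + 1)*(b - 1)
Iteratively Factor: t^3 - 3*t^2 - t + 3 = (t + 1)*(t^2 - 4*t + 3) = (t - 1)*(t + 1)*(t - 3)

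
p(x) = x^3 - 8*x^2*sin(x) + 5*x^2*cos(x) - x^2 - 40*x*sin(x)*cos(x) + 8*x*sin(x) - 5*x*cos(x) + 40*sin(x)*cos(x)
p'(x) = -5*x^2*sin(x) - 8*x^2*cos(x) + 3*x^2 + 40*x*sin(x)^2 - 11*x*sin(x) - 40*x*cos(x)^2 + 18*x*cos(x) - 2*x - 40*sin(x)^2 - 40*sin(x)*cos(x) + 8*sin(x) + 40*cos(x)^2 - 5*cos(x)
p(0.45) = 8.25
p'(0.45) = -0.06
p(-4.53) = -372.74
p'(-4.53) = -127.45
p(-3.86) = -338.14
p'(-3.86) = 228.20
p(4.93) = 300.92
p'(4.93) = 353.93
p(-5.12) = -239.37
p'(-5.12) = -276.47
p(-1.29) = -1.40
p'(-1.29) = -84.14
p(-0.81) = -23.79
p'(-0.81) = -6.99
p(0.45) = 8.25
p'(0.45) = -0.06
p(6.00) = 444.74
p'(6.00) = -173.17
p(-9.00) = -773.09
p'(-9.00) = 1375.49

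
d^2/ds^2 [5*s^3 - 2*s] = 30*s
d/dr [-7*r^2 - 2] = -14*r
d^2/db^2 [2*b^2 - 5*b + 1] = 4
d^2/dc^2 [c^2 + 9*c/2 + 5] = 2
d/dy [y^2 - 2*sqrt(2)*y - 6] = 2*y - 2*sqrt(2)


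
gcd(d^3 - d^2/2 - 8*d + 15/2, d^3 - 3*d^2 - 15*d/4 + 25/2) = d - 5/2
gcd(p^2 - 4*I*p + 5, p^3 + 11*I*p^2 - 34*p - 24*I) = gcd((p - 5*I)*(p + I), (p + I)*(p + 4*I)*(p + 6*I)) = p + I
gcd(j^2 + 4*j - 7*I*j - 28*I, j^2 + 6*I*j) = 1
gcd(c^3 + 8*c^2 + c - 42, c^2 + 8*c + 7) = c + 7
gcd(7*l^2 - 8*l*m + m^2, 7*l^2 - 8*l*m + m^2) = 7*l^2 - 8*l*m + m^2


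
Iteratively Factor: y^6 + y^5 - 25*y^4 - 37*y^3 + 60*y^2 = (y)*(y^5 + y^4 - 25*y^3 - 37*y^2 + 60*y) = y*(y + 3)*(y^4 - 2*y^3 - 19*y^2 + 20*y) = y*(y - 5)*(y + 3)*(y^3 + 3*y^2 - 4*y) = y*(y - 5)*(y - 1)*(y + 3)*(y^2 + 4*y) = y^2*(y - 5)*(y - 1)*(y + 3)*(y + 4)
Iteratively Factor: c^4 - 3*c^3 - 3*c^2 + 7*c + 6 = (c + 1)*(c^3 - 4*c^2 + c + 6) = (c + 1)^2*(c^2 - 5*c + 6) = (c - 2)*(c + 1)^2*(c - 3)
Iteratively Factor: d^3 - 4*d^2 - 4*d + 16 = (d - 2)*(d^2 - 2*d - 8) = (d - 2)*(d + 2)*(d - 4)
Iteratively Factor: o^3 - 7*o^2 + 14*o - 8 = (o - 2)*(o^2 - 5*o + 4) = (o - 2)*(o - 1)*(o - 4)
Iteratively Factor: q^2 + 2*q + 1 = (q + 1)*(q + 1)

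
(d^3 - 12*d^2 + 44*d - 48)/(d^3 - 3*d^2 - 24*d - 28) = (-d^3 + 12*d^2 - 44*d + 48)/(-d^3 + 3*d^2 + 24*d + 28)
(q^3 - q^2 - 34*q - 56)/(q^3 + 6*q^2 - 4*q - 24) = (q^2 - 3*q - 28)/(q^2 + 4*q - 12)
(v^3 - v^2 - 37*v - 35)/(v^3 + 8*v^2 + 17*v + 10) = (v - 7)/(v + 2)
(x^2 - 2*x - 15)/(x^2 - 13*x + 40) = (x + 3)/(x - 8)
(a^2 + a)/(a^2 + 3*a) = (a + 1)/(a + 3)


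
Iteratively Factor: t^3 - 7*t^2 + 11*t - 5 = (t - 1)*(t^2 - 6*t + 5) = (t - 1)^2*(t - 5)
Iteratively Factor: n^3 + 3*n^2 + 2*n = (n + 2)*(n^2 + n) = (n + 1)*(n + 2)*(n)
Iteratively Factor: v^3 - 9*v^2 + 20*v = (v - 5)*(v^2 - 4*v) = (v - 5)*(v - 4)*(v)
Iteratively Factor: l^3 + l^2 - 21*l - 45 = (l + 3)*(l^2 - 2*l - 15) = (l - 5)*(l + 3)*(l + 3)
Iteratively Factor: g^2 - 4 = (g + 2)*(g - 2)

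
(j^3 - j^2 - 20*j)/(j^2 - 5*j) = j + 4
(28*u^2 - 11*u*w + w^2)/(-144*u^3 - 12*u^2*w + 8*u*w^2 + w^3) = (-7*u + w)/(36*u^2 + 12*u*w + w^2)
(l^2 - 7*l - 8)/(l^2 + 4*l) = (l^2 - 7*l - 8)/(l*(l + 4))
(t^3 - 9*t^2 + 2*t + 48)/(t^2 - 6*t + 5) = (t^3 - 9*t^2 + 2*t + 48)/(t^2 - 6*t + 5)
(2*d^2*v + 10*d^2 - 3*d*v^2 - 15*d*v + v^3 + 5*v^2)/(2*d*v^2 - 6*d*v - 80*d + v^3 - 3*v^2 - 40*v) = (2*d^2 - 3*d*v + v^2)/(2*d*v - 16*d + v^2 - 8*v)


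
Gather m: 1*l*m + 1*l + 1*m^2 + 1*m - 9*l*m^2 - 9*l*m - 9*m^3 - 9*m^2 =l - 9*m^3 + m^2*(-9*l - 8) + m*(1 - 8*l)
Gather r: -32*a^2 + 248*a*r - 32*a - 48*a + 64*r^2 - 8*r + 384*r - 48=-32*a^2 - 80*a + 64*r^2 + r*(248*a + 376) - 48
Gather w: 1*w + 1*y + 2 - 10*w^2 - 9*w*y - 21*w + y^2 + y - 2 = -10*w^2 + w*(-9*y - 20) + y^2 + 2*y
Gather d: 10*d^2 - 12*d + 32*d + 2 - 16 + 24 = 10*d^2 + 20*d + 10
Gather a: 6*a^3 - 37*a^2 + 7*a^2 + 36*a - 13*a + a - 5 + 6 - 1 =6*a^3 - 30*a^2 + 24*a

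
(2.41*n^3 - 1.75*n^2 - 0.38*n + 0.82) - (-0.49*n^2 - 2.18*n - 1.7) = 2.41*n^3 - 1.26*n^2 + 1.8*n + 2.52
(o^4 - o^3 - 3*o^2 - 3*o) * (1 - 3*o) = -3*o^5 + 4*o^4 + 8*o^3 + 6*o^2 - 3*o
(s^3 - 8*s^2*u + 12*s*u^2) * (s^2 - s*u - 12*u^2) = s^5 - 9*s^4*u + 8*s^3*u^2 + 84*s^2*u^3 - 144*s*u^4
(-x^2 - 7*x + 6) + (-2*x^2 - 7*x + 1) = -3*x^2 - 14*x + 7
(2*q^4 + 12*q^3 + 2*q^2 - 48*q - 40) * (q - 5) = 2*q^5 + 2*q^4 - 58*q^3 - 58*q^2 + 200*q + 200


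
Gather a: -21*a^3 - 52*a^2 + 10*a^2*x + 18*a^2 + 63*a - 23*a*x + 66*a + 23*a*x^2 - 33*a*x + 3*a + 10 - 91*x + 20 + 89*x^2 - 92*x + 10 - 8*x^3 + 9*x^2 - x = -21*a^3 + a^2*(10*x - 34) + a*(23*x^2 - 56*x + 132) - 8*x^3 + 98*x^2 - 184*x + 40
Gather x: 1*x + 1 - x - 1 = 0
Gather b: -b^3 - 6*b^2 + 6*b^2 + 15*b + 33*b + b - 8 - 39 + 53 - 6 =-b^3 + 49*b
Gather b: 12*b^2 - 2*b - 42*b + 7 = 12*b^2 - 44*b + 7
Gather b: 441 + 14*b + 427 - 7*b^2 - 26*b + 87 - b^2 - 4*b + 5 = -8*b^2 - 16*b + 960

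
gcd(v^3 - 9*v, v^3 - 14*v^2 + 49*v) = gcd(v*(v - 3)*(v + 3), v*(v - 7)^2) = v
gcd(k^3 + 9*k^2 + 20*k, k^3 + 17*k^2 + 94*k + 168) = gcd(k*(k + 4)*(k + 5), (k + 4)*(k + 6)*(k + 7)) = k + 4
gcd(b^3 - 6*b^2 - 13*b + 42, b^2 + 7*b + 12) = b + 3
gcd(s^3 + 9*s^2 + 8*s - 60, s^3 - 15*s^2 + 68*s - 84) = s - 2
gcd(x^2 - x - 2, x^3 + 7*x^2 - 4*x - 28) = x - 2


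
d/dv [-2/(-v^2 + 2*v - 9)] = 4*(1 - v)/(v^2 - 2*v + 9)^2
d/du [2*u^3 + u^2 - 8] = 2*u*(3*u + 1)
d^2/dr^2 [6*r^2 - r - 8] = 12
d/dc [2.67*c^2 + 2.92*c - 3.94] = 5.34*c + 2.92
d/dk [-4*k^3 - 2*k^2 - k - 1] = -12*k^2 - 4*k - 1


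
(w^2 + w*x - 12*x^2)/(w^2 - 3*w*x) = (w + 4*x)/w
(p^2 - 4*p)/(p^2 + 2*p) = (p - 4)/(p + 2)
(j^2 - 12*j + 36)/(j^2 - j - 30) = (j - 6)/(j + 5)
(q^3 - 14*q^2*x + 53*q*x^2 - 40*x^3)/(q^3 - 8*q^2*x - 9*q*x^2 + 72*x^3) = (-q^2 + 6*q*x - 5*x^2)/(-q^2 + 9*x^2)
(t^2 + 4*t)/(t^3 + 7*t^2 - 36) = t*(t + 4)/(t^3 + 7*t^2 - 36)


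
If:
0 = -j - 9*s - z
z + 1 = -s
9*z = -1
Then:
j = 73/9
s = -8/9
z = -1/9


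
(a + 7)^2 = a^2 + 14*a + 49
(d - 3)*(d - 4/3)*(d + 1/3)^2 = d^4 - 11*d^3/3 + 11*d^2/9 + 59*d/27 + 4/9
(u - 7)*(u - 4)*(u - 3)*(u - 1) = u^4 - 15*u^3 + 75*u^2 - 145*u + 84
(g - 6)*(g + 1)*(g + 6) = g^3 + g^2 - 36*g - 36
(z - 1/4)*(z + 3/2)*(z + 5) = z^3 + 25*z^2/4 + 47*z/8 - 15/8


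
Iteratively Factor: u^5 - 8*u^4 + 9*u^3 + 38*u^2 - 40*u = (u - 5)*(u^4 - 3*u^3 - 6*u^2 + 8*u) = (u - 5)*(u + 2)*(u^3 - 5*u^2 + 4*u) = (u - 5)*(u - 4)*(u + 2)*(u^2 - u) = (u - 5)*(u - 4)*(u - 1)*(u + 2)*(u)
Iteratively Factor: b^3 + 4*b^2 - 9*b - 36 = (b + 3)*(b^2 + b - 12) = (b - 3)*(b + 3)*(b + 4)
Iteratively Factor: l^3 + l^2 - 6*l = (l - 2)*(l^2 + 3*l) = l*(l - 2)*(l + 3)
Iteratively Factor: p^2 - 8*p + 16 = (p - 4)*(p - 4)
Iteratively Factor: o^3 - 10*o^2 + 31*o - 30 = (o - 5)*(o^2 - 5*o + 6) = (o - 5)*(o - 2)*(o - 3)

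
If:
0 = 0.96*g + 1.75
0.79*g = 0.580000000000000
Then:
No Solution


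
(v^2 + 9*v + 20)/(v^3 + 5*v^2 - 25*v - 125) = (v + 4)/(v^2 - 25)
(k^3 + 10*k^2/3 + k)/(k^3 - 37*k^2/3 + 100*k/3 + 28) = k*(3*k^2 + 10*k + 3)/(3*k^3 - 37*k^2 + 100*k + 84)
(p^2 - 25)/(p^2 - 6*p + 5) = (p + 5)/(p - 1)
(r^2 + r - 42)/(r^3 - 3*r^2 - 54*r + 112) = (r - 6)/(r^2 - 10*r + 16)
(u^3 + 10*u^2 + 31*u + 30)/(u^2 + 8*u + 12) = (u^2 + 8*u + 15)/(u + 6)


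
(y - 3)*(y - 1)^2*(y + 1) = y^4 - 4*y^3 + 2*y^2 + 4*y - 3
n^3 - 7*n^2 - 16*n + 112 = (n - 7)*(n - 4)*(n + 4)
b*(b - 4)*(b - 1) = b^3 - 5*b^2 + 4*b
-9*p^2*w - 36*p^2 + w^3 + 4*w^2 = (-3*p + w)*(3*p + w)*(w + 4)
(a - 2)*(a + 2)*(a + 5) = a^3 + 5*a^2 - 4*a - 20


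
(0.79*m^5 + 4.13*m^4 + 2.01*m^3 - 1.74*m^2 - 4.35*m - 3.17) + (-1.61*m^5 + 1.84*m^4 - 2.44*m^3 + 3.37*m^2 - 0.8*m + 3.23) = -0.82*m^5 + 5.97*m^4 - 0.43*m^3 + 1.63*m^2 - 5.15*m + 0.0600000000000001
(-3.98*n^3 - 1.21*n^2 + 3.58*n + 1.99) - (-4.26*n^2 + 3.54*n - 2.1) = -3.98*n^3 + 3.05*n^2 + 0.04*n + 4.09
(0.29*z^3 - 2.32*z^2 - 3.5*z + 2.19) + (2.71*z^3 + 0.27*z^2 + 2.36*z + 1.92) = 3.0*z^3 - 2.05*z^2 - 1.14*z + 4.11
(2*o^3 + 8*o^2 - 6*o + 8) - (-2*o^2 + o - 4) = 2*o^3 + 10*o^2 - 7*o + 12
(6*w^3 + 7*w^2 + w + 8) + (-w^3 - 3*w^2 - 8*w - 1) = 5*w^3 + 4*w^2 - 7*w + 7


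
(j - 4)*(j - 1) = j^2 - 5*j + 4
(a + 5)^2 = a^2 + 10*a + 25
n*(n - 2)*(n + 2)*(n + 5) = n^4 + 5*n^3 - 4*n^2 - 20*n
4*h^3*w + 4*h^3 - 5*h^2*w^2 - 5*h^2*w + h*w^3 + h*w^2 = (-4*h + w)*(-h + w)*(h*w + h)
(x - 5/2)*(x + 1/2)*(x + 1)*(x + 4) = x^4 + 3*x^3 - 29*x^2/4 - 57*x/4 - 5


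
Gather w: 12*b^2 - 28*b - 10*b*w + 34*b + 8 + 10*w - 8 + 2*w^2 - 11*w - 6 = 12*b^2 + 6*b + 2*w^2 + w*(-10*b - 1) - 6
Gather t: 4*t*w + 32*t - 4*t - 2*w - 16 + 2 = t*(4*w + 28) - 2*w - 14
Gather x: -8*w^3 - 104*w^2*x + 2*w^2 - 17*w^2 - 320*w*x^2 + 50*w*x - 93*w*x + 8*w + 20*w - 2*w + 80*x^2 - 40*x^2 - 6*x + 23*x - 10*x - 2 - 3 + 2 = -8*w^3 - 15*w^2 + 26*w + x^2*(40 - 320*w) + x*(-104*w^2 - 43*w + 7) - 3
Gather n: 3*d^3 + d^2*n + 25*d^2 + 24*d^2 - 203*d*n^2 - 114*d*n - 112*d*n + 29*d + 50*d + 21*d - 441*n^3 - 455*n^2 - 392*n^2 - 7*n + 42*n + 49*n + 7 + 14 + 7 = 3*d^3 + 49*d^2 + 100*d - 441*n^3 + n^2*(-203*d - 847) + n*(d^2 - 226*d + 84) + 28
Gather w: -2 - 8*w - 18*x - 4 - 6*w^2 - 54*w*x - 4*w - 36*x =-6*w^2 + w*(-54*x - 12) - 54*x - 6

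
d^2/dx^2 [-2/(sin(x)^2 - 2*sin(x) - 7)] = 4*(-2*sin(x)^4 + 3*sin(x)^3 - 13*sin(x)^2 + sin(x) + 11)/(2*sin(x) + cos(x)^2 + 6)^3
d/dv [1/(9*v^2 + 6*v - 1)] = 6*(-3*v - 1)/(9*v^2 + 6*v - 1)^2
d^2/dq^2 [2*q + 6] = 0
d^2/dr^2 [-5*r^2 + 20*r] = -10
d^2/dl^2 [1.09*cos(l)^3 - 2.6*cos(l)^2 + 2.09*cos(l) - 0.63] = -2.9075*cos(l) + 5.2*cos(2*l) - 2.4525*cos(3*l)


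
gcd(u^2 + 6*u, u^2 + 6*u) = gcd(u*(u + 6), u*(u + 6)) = u^2 + 6*u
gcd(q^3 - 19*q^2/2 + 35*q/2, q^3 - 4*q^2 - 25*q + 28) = q - 7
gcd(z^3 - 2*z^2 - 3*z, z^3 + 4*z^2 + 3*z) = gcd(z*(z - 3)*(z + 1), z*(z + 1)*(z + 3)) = z^2 + z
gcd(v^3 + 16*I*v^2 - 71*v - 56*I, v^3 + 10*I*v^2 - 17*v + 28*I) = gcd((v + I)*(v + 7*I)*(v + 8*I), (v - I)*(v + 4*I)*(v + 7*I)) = v + 7*I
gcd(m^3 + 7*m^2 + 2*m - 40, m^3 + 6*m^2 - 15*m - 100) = m + 5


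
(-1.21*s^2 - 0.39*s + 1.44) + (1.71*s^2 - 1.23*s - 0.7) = 0.5*s^2 - 1.62*s + 0.74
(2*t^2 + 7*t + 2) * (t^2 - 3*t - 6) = 2*t^4 + t^3 - 31*t^2 - 48*t - 12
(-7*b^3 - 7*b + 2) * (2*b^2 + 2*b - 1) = -14*b^5 - 14*b^4 - 7*b^3 - 10*b^2 + 11*b - 2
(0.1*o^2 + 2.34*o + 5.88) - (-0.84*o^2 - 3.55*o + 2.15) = 0.94*o^2 + 5.89*o + 3.73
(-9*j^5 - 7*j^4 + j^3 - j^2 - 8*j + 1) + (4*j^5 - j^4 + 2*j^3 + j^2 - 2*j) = -5*j^5 - 8*j^4 + 3*j^3 - 10*j + 1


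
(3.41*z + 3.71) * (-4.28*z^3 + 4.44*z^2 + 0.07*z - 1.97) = -14.5948*z^4 - 0.738399999999999*z^3 + 16.7111*z^2 - 6.458*z - 7.3087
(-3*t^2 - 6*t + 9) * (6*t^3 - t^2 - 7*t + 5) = -18*t^5 - 33*t^4 + 81*t^3 + 18*t^2 - 93*t + 45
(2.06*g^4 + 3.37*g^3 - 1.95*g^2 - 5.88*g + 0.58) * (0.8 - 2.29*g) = -4.7174*g^5 - 6.0693*g^4 + 7.1615*g^3 + 11.9052*g^2 - 6.0322*g + 0.464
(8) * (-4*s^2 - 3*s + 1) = -32*s^2 - 24*s + 8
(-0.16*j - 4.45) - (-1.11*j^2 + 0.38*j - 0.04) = 1.11*j^2 - 0.54*j - 4.41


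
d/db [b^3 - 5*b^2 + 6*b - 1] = 3*b^2 - 10*b + 6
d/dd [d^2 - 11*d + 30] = 2*d - 11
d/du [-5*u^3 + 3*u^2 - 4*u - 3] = -15*u^2 + 6*u - 4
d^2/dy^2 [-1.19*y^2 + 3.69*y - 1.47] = -2.38000000000000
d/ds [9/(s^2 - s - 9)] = 9*(1 - 2*s)/(-s^2 + s + 9)^2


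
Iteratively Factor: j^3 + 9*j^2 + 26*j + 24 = (j + 4)*(j^2 + 5*j + 6) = (j + 3)*(j + 4)*(j + 2)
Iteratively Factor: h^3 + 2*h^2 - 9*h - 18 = (h + 2)*(h^2 - 9) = (h - 3)*(h + 2)*(h + 3)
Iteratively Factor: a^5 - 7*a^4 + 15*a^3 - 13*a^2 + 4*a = (a - 4)*(a^4 - 3*a^3 + 3*a^2 - a) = (a - 4)*(a - 1)*(a^3 - 2*a^2 + a) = (a - 4)*(a - 1)^2*(a^2 - a) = a*(a - 4)*(a - 1)^2*(a - 1)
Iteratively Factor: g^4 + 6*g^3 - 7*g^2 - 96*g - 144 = (g - 4)*(g^3 + 10*g^2 + 33*g + 36) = (g - 4)*(g + 3)*(g^2 + 7*g + 12) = (g - 4)*(g + 3)^2*(g + 4)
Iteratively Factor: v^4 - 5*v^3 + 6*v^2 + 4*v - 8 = (v - 2)*(v^3 - 3*v^2 + 4) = (v - 2)^2*(v^2 - v - 2) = (v - 2)^2*(v + 1)*(v - 2)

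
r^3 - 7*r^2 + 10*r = r*(r - 5)*(r - 2)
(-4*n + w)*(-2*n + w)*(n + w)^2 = 8*n^4 + 10*n^3*w - 3*n^2*w^2 - 4*n*w^3 + w^4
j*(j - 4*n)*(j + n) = j^3 - 3*j^2*n - 4*j*n^2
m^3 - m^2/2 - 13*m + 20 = (m - 5/2)*(m - 2)*(m + 4)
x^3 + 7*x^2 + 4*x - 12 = (x - 1)*(x + 2)*(x + 6)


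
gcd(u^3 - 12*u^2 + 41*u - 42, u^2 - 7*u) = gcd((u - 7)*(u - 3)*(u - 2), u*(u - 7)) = u - 7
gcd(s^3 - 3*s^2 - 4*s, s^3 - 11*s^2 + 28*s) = s^2 - 4*s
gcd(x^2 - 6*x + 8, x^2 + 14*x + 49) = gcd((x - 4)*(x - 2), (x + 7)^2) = 1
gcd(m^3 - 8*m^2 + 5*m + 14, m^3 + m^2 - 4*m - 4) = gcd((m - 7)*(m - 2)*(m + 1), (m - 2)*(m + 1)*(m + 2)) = m^2 - m - 2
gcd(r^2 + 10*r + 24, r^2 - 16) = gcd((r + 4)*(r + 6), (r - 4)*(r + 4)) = r + 4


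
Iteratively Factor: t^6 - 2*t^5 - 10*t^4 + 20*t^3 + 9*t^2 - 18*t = (t + 3)*(t^5 - 5*t^4 + 5*t^3 + 5*t^2 - 6*t) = (t - 3)*(t + 3)*(t^4 - 2*t^3 - t^2 + 2*t) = (t - 3)*(t + 1)*(t + 3)*(t^3 - 3*t^2 + 2*t) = (t - 3)*(t - 2)*(t + 1)*(t + 3)*(t^2 - t) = t*(t - 3)*(t - 2)*(t + 1)*(t + 3)*(t - 1)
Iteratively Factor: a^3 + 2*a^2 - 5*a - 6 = (a + 1)*(a^2 + a - 6) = (a - 2)*(a + 1)*(a + 3)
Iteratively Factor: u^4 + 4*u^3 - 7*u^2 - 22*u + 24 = (u - 2)*(u^3 + 6*u^2 + 5*u - 12) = (u - 2)*(u + 4)*(u^2 + 2*u - 3) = (u - 2)*(u + 3)*(u + 4)*(u - 1)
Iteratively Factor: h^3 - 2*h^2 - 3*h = (h)*(h^2 - 2*h - 3) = h*(h + 1)*(h - 3)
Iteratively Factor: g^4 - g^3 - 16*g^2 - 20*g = (g + 2)*(g^3 - 3*g^2 - 10*g) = (g + 2)^2*(g^2 - 5*g) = (g - 5)*(g + 2)^2*(g)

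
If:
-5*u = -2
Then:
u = 2/5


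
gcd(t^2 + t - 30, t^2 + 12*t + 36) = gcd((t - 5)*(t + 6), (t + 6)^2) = t + 6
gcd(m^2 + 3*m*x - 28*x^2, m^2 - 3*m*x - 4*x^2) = -m + 4*x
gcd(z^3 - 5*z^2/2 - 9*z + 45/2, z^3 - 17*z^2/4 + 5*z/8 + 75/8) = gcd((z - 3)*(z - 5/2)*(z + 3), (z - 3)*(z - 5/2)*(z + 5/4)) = z^2 - 11*z/2 + 15/2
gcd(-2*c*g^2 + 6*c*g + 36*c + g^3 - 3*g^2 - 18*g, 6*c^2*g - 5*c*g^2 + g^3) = 2*c - g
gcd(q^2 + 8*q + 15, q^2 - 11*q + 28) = 1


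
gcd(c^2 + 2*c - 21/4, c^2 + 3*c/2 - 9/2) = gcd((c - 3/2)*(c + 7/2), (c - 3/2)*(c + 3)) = c - 3/2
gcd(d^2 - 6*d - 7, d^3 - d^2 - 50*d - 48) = d + 1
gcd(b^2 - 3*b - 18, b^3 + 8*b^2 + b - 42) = b + 3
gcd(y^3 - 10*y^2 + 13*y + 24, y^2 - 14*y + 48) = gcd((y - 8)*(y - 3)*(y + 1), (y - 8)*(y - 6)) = y - 8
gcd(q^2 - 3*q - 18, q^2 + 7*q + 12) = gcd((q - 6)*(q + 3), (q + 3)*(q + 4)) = q + 3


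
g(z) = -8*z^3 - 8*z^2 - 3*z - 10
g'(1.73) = -102.51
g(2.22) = -143.62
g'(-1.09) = -14.07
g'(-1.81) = -52.67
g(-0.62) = -9.31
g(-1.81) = 16.66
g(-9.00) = 5201.00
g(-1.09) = -5.87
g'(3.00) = -267.00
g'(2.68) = -218.26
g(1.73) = -80.55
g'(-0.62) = -2.31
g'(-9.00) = -1803.00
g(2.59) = -210.43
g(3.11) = -337.35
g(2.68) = -229.49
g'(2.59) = -205.43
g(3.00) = -307.00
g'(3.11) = -284.89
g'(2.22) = -156.80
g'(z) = -24*z^2 - 16*z - 3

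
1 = 1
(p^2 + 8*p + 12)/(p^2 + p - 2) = (p + 6)/(p - 1)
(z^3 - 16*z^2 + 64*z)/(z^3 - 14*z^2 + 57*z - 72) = z*(z - 8)/(z^2 - 6*z + 9)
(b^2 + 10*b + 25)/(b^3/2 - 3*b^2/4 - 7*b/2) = 4*(b^2 + 10*b + 25)/(b*(2*b^2 - 3*b - 14))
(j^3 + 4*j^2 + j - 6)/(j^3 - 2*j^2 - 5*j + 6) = (j + 3)/(j - 3)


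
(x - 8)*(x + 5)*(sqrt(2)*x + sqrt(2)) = sqrt(2)*x^3 - 2*sqrt(2)*x^2 - 43*sqrt(2)*x - 40*sqrt(2)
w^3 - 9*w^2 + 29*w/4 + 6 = (w - 8)*(w - 3/2)*(w + 1/2)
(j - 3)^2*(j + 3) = j^3 - 3*j^2 - 9*j + 27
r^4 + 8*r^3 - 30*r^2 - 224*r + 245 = (r - 5)*(r - 1)*(r + 7)^2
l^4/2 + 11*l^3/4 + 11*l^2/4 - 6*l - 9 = (l/2 + 1)*(l - 3/2)*(l + 2)*(l + 3)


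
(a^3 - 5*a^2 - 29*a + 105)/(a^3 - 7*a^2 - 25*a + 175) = (a - 3)/(a - 5)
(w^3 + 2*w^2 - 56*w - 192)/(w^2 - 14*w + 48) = (w^2 + 10*w + 24)/(w - 6)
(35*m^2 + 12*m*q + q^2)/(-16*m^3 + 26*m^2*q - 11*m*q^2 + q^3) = (35*m^2 + 12*m*q + q^2)/(-16*m^3 + 26*m^2*q - 11*m*q^2 + q^3)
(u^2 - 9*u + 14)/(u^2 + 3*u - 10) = (u - 7)/(u + 5)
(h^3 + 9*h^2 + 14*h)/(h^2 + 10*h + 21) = h*(h + 2)/(h + 3)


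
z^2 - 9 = (z - 3)*(z + 3)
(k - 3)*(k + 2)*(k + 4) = k^3 + 3*k^2 - 10*k - 24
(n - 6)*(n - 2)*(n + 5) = n^3 - 3*n^2 - 28*n + 60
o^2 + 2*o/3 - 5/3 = (o - 1)*(o + 5/3)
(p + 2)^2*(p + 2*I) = p^3 + 4*p^2 + 2*I*p^2 + 4*p + 8*I*p + 8*I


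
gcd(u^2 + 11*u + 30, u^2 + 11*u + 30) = u^2 + 11*u + 30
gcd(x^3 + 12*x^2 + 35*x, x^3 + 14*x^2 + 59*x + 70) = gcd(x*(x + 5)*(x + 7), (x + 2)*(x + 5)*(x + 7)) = x^2 + 12*x + 35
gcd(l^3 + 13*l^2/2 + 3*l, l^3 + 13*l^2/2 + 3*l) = l^3 + 13*l^2/2 + 3*l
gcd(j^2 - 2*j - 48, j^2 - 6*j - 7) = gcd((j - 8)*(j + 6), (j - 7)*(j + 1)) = 1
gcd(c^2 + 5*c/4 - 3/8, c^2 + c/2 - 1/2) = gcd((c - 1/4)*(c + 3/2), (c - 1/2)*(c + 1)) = 1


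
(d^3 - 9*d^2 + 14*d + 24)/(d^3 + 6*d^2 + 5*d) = (d^2 - 10*d + 24)/(d*(d + 5))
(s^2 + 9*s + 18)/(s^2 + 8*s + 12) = (s + 3)/(s + 2)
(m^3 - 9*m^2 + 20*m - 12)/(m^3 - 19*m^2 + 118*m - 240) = (m^2 - 3*m + 2)/(m^2 - 13*m + 40)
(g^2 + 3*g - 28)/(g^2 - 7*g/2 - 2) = 2*(g + 7)/(2*g + 1)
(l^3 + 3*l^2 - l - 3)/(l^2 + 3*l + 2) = (l^2 + 2*l - 3)/(l + 2)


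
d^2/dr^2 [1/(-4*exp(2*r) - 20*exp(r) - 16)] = (-2*(2*exp(r) + 5)^2*exp(r) + (4*exp(r) + 5)*(exp(2*r) + 5*exp(r) + 4))*exp(r)/(4*(exp(2*r) + 5*exp(r) + 4)^3)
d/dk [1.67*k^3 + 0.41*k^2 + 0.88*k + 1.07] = 5.01*k^2 + 0.82*k + 0.88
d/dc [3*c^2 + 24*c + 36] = 6*c + 24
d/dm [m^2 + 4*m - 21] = 2*m + 4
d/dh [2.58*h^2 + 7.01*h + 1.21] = 5.16*h + 7.01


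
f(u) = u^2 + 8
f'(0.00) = 0.00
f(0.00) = 8.00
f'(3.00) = 6.00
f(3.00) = 17.00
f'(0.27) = 0.54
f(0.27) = 8.07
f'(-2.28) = -4.56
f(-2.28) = 13.20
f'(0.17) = 0.34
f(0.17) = 8.03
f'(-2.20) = -4.40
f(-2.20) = 12.84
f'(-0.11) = -0.22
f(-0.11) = 8.01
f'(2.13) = 4.26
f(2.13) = 12.54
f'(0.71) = 1.42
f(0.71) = 8.50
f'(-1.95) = -3.90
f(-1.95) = 11.80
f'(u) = 2*u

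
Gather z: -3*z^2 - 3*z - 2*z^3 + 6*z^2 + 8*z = -2*z^3 + 3*z^2 + 5*z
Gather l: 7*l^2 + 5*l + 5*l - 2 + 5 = 7*l^2 + 10*l + 3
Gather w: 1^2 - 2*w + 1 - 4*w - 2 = -6*w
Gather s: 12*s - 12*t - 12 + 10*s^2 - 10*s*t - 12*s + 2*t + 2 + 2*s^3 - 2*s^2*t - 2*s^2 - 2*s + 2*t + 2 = 2*s^3 + s^2*(8 - 2*t) + s*(-10*t - 2) - 8*t - 8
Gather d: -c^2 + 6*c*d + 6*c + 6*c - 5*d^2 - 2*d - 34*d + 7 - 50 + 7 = -c^2 + 12*c - 5*d^2 + d*(6*c - 36) - 36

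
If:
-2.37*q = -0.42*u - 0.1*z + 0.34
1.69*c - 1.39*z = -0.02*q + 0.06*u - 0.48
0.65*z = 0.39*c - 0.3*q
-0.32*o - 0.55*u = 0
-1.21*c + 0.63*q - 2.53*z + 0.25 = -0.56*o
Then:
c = -0.60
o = -4.24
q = 0.27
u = 2.47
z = -0.49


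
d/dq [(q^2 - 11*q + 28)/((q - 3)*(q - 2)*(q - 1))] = (-q^4 + 22*q^3 - 139*q^2 + 324*q - 242)/(q^6 - 12*q^5 + 58*q^4 - 144*q^3 + 193*q^2 - 132*q + 36)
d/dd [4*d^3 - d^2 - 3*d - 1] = 12*d^2 - 2*d - 3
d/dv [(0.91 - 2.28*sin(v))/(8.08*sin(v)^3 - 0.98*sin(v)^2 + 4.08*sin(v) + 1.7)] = (36.8448*sin(v)^3 - 24.2928*sin(v)^2 + 1.7836*sin(v) - 7.5888)*cos(v)/(65.2864*sin(v)^6 - 15.8368*sin(v)^5 + 66.8932*sin(v)^4 + 19.4752*sin(v)^3 + 13.3144*sin(v)^2 + 13.872*sin(v) + 2.89)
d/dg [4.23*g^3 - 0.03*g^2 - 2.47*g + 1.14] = 12.69*g^2 - 0.06*g - 2.47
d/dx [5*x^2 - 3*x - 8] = 10*x - 3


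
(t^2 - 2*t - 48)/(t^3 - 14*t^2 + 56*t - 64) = (t + 6)/(t^2 - 6*t + 8)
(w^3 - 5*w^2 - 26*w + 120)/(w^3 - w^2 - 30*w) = (w - 4)/w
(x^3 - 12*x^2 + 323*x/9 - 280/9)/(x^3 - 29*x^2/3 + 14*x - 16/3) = (9*x^2 - 36*x + 35)/(3*(3*x^2 - 5*x + 2))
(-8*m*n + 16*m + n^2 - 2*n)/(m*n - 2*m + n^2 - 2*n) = (-8*m + n)/(m + n)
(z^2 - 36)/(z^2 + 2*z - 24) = (z - 6)/(z - 4)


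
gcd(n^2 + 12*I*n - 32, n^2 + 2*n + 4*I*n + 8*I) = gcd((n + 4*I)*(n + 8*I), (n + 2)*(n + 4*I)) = n + 4*I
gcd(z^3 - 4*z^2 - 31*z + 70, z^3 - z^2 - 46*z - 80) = z + 5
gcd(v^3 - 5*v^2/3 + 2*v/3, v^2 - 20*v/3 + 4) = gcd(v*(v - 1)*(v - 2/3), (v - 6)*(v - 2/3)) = v - 2/3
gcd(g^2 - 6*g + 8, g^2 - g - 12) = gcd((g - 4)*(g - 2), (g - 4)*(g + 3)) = g - 4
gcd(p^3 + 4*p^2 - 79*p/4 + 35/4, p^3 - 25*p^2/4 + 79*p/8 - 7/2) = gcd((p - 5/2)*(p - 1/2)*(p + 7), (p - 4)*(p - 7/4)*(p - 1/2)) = p - 1/2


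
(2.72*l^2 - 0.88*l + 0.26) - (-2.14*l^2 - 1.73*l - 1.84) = 4.86*l^2 + 0.85*l + 2.1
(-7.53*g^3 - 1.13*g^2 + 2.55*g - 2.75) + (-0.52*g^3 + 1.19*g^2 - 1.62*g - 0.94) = -8.05*g^3 + 0.0600000000000001*g^2 + 0.93*g - 3.69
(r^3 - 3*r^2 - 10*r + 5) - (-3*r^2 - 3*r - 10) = r^3 - 7*r + 15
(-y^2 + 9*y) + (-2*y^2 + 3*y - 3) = -3*y^2 + 12*y - 3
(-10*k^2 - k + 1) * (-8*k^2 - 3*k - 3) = 80*k^4 + 38*k^3 + 25*k^2 - 3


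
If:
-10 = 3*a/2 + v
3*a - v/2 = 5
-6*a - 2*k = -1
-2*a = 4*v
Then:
No Solution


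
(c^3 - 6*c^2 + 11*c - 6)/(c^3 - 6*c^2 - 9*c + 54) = (c^2 - 3*c + 2)/(c^2 - 3*c - 18)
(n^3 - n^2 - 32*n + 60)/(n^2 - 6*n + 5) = (n^2 + 4*n - 12)/(n - 1)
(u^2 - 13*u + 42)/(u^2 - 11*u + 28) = (u - 6)/(u - 4)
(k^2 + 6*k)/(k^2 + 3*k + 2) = k*(k + 6)/(k^2 + 3*k + 2)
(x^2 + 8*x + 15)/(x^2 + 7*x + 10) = (x + 3)/(x + 2)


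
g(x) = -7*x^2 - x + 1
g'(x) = -14*x - 1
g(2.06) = -30.77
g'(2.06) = -29.84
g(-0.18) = 0.95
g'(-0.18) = 1.52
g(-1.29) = -9.36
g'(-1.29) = 17.06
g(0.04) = 0.95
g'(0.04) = -1.56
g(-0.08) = 1.04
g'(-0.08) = 0.12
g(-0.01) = 1.01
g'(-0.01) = -0.86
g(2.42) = -42.41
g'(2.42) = -34.88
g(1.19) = -10.10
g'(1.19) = -17.66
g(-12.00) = -995.00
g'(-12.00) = 167.00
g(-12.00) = -995.00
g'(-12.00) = 167.00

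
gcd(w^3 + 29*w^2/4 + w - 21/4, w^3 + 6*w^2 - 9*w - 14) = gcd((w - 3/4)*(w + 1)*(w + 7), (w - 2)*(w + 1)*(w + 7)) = w^2 + 8*w + 7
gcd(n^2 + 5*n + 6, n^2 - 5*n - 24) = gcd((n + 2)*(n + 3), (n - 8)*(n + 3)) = n + 3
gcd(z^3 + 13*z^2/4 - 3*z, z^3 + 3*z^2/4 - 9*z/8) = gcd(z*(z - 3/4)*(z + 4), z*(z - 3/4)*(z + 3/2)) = z^2 - 3*z/4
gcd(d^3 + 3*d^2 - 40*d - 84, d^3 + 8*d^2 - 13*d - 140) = d + 7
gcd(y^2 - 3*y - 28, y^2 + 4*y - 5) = 1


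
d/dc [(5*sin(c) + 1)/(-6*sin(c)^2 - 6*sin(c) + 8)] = (15*sin(c)^2 + 6*sin(c) + 23)*cos(c)/(2*(3*sin(c)^2 + 3*sin(c) - 4)^2)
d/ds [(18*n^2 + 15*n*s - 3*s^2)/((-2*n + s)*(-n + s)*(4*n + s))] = 3*(100*n^4 - 28*n^3*s - 13*n^2*s^2 - 10*n*s^3 + s^4)/(64*n^6 - 160*n^5*s + 116*n^4*s^2 - 4*n^3*s^3 - 19*n^2*s^4 + 2*n*s^5 + s^6)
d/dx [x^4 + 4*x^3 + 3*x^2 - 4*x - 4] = 4*x^3 + 12*x^2 + 6*x - 4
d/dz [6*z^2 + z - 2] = 12*z + 1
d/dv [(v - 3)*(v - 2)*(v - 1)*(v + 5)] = 4*v^3 - 3*v^2 - 38*v + 49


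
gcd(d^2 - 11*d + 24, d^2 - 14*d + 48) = d - 8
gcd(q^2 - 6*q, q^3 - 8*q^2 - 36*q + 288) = q - 6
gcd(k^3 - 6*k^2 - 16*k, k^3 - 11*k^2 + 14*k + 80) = k^2 - 6*k - 16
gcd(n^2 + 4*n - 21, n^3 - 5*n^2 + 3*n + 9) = n - 3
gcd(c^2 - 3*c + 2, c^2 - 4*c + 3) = c - 1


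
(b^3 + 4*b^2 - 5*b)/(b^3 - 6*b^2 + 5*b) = (b + 5)/(b - 5)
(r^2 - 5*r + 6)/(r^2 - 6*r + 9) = (r - 2)/(r - 3)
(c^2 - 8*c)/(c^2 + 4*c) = (c - 8)/(c + 4)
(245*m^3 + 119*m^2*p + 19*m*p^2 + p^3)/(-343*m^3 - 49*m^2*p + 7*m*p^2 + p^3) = (5*m + p)/(-7*m + p)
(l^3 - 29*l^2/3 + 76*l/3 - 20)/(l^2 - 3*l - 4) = (-3*l^3 + 29*l^2 - 76*l + 60)/(3*(-l^2 + 3*l + 4))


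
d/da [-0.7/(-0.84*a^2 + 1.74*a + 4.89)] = (1.218 - 1.176*a)/(-0.84*a^2 + 1.74*a + 4.89)^2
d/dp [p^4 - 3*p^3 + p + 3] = 4*p^3 - 9*p^2 + 1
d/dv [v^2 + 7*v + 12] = 2*v + 7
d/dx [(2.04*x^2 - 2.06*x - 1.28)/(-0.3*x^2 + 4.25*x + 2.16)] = (8.052*x^2 + 8.0448*x + 0.9904)/(0.09*x^4 - 2.55*x^3 + 16.7665*x^2 + 18.36*x + 4.6656)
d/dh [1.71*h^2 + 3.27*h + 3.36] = 3.42*h + 3.27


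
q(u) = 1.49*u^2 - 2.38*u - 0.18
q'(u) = 2.98*u - 2.38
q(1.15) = -0.95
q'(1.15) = 1.05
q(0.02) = -0.23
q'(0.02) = -2.32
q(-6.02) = 68.15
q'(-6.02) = -20.32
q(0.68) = -1.11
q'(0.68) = -0.35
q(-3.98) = 32.89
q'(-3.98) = -14.24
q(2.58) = 3.60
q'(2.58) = 5.31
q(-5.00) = 48.97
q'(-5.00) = -17.28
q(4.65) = 20.97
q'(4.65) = 11.48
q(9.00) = 99.09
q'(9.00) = 24.44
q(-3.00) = 20.37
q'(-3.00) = -11.32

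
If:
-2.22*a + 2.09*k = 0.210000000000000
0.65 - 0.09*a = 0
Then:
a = 7.22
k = 7.77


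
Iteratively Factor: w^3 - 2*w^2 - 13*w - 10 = (w - 5)*(w^2 + 3*w + 2) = (w - 5)*(w + 1)*(w + 2)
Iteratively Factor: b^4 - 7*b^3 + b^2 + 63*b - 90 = (b + 3)*(b^3 - 10*b^2 + 31*b - 30) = (b - 2)*(b + 3)*(b^2 - 8*b + 15) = (b - 3)*(b - 2)*(b + 3)*(b - 5)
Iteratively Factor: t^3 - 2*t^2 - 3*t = (t)*(t^2 - 2*t - 3) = t*(t + 1)*(t - 3)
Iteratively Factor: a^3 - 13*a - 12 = (a - 4)*(a^2 + 4*a + 3) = (a - 4)*(a + 1)*(a + 3)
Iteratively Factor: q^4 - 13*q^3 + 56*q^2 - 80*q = (q - 4)*(q^3 - 9*q^2 + 20*q) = (q - 5)*(q - 4)*(q^2 - 4*q) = (q - 5)*(q - 4)^2*(q)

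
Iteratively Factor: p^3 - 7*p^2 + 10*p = (p)*(p^2 - 7*p + 10) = p*(p - 2)*(p - 5)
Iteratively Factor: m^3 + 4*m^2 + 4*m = (m)*(m^2 + 4*m + 4) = m*(m + 2)*(m + 2)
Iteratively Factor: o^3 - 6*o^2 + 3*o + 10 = (o + 1)*(o^2 - 7*o + 10) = (o - 5)*(o + 1)*(o - 2)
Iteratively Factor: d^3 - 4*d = (d - 2)*(d^2 + 2*d) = (d - 2)*(d + 2)*(d)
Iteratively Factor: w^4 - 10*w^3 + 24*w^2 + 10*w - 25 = (w - 1)*(w^3 - 9*w^2 + 15*w + 25) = (w - 1)*(w + 1)*(w^2 - 10*w + 25) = (w - 5)*(w - 1)*(w + 1)*(w - 5)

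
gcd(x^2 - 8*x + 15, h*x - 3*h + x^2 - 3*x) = x - 3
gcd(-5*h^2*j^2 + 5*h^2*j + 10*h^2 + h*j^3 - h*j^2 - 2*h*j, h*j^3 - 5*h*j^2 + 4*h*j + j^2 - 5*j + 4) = 1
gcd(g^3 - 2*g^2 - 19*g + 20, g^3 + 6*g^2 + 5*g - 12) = g^2 + 3*g - 4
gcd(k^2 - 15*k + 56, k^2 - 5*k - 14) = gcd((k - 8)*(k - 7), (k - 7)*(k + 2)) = k - 7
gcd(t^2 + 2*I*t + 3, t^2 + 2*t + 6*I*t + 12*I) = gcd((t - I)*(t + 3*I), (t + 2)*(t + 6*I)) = 1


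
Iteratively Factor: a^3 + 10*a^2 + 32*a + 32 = (a + 2)*(a^2 + 8*a + 16) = (a + 2)*(a + 4)*(a + 4)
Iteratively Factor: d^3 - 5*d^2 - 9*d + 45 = (d - 5)*(d^2 - 9) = (d - 5)*(d + 3)*(d - 3)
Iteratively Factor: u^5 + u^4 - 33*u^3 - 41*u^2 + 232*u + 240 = (u + 1)*(u^4 - 33*u^2 - 8*u + 240) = (u - 5)*(u + 1)*(u^3 + 5*u^2 - 8*u - 48) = (u - 5)*(u + 1)*(u + 4)*(u^2 + u - 12) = (u - 5)*(u - 3)*(u + 1)*(u + 4)*(u + 4)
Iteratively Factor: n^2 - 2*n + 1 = (n - 1)*(n - 1)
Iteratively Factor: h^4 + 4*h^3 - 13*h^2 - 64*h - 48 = (h - 4)*(h^3 + 8*h^2 + 19*h + 12) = (h - 4)*(h + 1)*(h^2 + 7*h + 12) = (h - 4)*(h + 1)*(h + 3)*(h + 4)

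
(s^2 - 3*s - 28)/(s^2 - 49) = (s + 4)/(s + 7)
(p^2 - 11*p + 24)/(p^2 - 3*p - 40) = (p - 3)/(p + 5)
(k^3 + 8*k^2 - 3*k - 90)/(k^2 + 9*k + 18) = (k^2 + 2*k - 15)/(k + 3)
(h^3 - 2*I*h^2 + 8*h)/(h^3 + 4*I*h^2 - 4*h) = (h - 4*I)/(h + 2*I)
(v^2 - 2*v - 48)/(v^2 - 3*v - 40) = (v + 6)/(v + 5)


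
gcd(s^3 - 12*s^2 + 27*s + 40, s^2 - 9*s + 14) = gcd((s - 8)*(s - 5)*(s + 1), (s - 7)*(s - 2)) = 1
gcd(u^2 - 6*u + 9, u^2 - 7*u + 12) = u - 3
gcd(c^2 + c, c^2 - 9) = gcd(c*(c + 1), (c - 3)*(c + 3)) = 1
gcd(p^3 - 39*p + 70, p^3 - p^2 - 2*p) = p - 2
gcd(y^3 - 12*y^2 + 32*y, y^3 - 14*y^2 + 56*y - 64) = y^2 - 12*y + 32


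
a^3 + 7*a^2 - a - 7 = (a - 1)*(a + 1)*(a + 7)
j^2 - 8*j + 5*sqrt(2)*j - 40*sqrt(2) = (j - 8)*(j + 5*sqrt(2))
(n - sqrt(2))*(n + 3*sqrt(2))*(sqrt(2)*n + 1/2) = sqrt(2)*n^3 + 9*n^2/2 - 5*sqrt(2)*n - 3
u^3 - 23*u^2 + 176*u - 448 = (u - 8)^2*(u - 7)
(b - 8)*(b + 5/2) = b^2 - 11*b/2 - 20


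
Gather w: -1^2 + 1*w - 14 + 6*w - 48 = 7*w - 63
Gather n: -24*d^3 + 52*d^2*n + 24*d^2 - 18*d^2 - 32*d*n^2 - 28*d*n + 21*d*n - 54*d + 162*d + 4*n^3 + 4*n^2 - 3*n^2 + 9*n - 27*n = -24*d^3 + 6*d^2 + 108*d + 4*n^3 + n^2*(1 - 32*d) + n*(52*d^2 - 7*d - 18)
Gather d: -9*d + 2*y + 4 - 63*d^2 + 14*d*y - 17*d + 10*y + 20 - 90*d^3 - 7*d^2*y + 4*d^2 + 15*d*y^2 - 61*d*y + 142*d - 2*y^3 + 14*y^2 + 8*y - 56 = -90*d^3 + d^2*(-7*y - 59) + d*(15*y^2 - 47*y + 116) - 2*y^3 + 14*y^2 + 20*y - 32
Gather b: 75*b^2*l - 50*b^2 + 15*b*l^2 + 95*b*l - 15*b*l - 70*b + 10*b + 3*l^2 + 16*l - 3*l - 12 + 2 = b^2*(75*l - 50) + b*(15*l^2 + 80*l - 60) + 3*l^2 + 13*l - 10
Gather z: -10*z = -10*z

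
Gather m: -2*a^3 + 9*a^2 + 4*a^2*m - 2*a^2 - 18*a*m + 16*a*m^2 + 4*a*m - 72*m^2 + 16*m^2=-2*a^3 + 7*a^2 + m^2*(16*a - 56) + m*(4*a^2 - 14*a)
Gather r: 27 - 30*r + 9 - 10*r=36 - 40*r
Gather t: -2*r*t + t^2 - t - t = t^2 + t*(-2*r - 2)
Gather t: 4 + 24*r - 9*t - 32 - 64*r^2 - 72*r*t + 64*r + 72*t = -64*r^2 + 88*r + t*(63 - 72*r) - 28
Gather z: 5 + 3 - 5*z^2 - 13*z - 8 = -5*z^2 - 13*z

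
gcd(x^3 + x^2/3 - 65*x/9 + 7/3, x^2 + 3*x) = x + 3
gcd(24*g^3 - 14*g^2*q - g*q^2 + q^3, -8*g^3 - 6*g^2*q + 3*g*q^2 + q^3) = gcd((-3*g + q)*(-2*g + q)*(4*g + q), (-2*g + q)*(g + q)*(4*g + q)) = -8*g^2 + 2*g*q + q^2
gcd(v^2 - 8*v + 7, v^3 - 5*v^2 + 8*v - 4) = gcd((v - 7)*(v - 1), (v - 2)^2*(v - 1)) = v - 1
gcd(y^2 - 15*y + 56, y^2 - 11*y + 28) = y - 7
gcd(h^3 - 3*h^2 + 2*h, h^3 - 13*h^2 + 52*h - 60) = h - 2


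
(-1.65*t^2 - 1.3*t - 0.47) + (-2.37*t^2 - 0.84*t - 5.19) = -4.02*t^2 - 2.14*t - 5.66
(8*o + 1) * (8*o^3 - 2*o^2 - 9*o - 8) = 64*o^4 - 8*o^3 - 74*o^2 - 73*o - 8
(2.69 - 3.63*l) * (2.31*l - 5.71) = -8.3853*l^2 + 26.9412*l - 15.3599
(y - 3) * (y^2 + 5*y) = y^3 + 2*y^2 - 15*y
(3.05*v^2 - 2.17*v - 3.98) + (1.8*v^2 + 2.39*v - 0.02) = 4.85*v^2 + 0.22*v - 4.0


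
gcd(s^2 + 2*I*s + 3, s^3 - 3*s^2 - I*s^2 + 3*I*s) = s - I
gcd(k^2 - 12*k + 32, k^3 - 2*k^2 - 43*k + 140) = k - 4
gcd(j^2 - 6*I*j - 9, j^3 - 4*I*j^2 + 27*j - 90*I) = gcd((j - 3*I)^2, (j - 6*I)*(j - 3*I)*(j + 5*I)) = j - 3*I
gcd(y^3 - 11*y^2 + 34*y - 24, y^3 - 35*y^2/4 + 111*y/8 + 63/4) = y - 6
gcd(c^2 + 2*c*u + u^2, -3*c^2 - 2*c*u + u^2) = c + u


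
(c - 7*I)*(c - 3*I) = c^2 - 10*I*c - 21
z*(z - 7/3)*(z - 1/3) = z^3 - 8*z^2/3 + 7*z/9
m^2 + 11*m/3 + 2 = (m + 2/3)*(m + 3)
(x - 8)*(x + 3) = x^2 - 5*x - 24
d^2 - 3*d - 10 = (d - 5)*(d + 2)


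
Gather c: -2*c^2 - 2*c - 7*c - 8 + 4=-2*c^2 - 9*c - 4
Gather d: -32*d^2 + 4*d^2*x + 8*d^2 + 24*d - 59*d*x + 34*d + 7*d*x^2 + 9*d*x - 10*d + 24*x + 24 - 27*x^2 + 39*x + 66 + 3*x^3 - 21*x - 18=d^2*(4*x - 24) + d*(7*x^2 - 50*x + 48) + 3*x^3 - 27*x^2 + 42*x + 72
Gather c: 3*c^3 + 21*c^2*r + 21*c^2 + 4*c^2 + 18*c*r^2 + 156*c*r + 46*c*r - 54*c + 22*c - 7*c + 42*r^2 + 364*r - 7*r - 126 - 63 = 3*c^3 + c^2*(21*r + 25) + c*(18*r^2 + 202*r - 39) + 42*r^2 + 357*r - 189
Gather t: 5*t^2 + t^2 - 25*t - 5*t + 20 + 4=6*t^2 - 30*t + 24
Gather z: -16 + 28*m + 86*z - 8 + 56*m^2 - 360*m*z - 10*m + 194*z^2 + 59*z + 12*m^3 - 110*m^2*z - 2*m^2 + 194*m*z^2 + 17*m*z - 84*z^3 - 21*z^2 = 12*m^3 + 54*m^2 + 18*m - 84*z^3 + z^2*(194*m + 173) + z*(-110*m^2 - 343*m + 145) - 24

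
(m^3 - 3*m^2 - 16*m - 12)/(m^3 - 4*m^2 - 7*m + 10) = (m^2 - 5*m - 6)/(m^2 - 6*m + 5)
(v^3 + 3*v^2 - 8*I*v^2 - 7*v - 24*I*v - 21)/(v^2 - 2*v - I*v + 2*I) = (v^2 + v*(3 - 7*I) - 21*I)/(v - 2)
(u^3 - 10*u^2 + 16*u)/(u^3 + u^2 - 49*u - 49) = u*(u^2 - 10*u + 16)/(u^3 + u^2 - 49*u - 49)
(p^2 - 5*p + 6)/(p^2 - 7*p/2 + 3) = 2*(p - 3)/(2*p - 3)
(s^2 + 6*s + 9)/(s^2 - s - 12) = (s + 3)/(s - 4)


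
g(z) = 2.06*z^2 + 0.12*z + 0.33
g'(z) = 4.12*z + 0.12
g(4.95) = 51.40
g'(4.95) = 20.51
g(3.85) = 31.33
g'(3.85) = 15.98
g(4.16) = 36.48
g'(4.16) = 17.26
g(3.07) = 20.11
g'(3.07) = 12.77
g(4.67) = 45.82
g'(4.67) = 19.36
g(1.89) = 7.92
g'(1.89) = 7.91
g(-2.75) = 15.58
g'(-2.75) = -11.21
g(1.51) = 5.21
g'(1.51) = 6.34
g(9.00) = 168.27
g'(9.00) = 37.20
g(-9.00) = 166.11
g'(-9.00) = -36.96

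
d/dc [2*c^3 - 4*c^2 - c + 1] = 6*c^2 - 8*c - 1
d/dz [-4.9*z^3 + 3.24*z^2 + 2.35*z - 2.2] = -14.7*z^2 + 6.48*z + 2.35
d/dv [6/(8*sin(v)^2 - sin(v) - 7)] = 6*(1 - 16*sin(v))*cos(v)/(-8*sin(v)^2 + sin(v) + 7)^2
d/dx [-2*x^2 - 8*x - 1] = -4*x - 8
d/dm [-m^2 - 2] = -2*m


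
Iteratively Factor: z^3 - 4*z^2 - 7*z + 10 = (z - 1)*(z^2 - 3*z - 10) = (z - 1)*(z + 2)*(z - 5)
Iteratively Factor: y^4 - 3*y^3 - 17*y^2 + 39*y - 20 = (y + 4)*(y^3 - 7*y^2 + 11*y - 5) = (y - 5)*(y + 4)*(y^2 - 2*y + 1) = (y - 5)*(y - 1)*(y + 4)*(y - 1)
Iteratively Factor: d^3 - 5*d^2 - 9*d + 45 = (d - 5)*(d^2 - 9) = (d - 5)*(d + 3)*(d - 3)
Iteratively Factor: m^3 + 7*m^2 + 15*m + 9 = (m + 1)*(m^2 + 6*m + 9) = (m + 1)*(m + 3)*(m + 3)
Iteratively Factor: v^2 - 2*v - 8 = (v - 4)*(v + 2)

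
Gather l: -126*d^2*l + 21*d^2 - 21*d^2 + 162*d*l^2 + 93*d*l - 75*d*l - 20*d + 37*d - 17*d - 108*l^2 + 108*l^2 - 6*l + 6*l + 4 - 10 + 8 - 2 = 162*d*l^2 + l*(-126*d^2 + 18*d)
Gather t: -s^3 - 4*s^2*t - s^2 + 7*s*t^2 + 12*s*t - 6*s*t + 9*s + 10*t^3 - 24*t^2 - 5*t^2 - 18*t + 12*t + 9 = -s^3 - s^2 + 9*s + 10*t^3 + t^2*(7*s - 29) + t*(-4*s^2 + 6*s - 6) + 9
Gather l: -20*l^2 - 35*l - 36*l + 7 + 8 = -20*l^2 - 71*l + 15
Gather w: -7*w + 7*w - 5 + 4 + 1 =0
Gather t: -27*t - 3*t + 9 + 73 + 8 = 90 - 30*t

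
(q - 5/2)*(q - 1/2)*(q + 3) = q^3 - 31*q/4 + 15/4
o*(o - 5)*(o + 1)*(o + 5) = o^4 + o^3 - 25*o^2 - 25*o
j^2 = j^2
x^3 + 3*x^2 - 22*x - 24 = (x - 4)*(x + 1)*(x + 6)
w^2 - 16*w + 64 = (w - 8)^2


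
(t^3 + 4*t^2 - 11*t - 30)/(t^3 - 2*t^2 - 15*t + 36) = (t^2 + 7*t + 10)/(t^2 + t - 12)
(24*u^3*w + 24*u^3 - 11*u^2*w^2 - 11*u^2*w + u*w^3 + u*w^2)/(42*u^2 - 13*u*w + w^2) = u*(24*u^2*w + 24*u^2 - 11*u*w^2 - 11*u*w + w^3 + w^2)/(42*u^2 - 13*u*w + w^2)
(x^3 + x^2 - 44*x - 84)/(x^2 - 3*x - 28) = (x^2 + 8*x + 12)/(x + 4)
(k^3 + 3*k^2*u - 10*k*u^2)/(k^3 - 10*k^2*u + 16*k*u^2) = (-k - 5*u)/(-k + 8*u)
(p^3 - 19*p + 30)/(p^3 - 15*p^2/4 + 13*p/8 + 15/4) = 8*(p^2 + 2*p - 15)/(8*p^2 - 14*p - 15)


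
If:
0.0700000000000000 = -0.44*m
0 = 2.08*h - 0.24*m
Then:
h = -0.02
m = -0.16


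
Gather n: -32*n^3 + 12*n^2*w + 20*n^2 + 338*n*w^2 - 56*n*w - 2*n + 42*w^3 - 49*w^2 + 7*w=-32*n^3 + n^2*(12*w + 20) + n*(338*w^2 - 56*w - 2) + 42*w^3 - 49*w^2 + 7*w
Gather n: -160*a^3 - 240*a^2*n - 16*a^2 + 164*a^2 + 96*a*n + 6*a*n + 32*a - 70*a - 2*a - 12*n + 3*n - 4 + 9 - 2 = -160*a^3 + 148*a^2 - 40*a + n*(-240*a^2 + 102*a - 9) + 3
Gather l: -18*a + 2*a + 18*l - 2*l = -16*a + 16*l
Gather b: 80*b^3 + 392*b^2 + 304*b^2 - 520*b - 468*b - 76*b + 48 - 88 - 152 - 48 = 80*b^3 + 696*b^2 - 1064*b - 240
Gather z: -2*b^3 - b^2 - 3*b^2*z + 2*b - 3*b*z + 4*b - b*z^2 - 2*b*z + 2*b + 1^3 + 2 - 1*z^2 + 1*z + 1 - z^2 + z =-2*b^3 - b^2 + 8*b + z^2*(-b - 2) + z*(-3*b^2 - 5*b + 2) + 4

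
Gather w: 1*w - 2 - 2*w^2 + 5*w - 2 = -2*w^2 + 6*w - 4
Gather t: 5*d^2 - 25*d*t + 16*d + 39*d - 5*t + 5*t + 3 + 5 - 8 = 5*d^2 - 25*d*t + 55*d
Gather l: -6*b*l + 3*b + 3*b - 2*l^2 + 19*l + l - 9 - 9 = 6*b - 2*l^2 + l*(20 - 6*b) - 18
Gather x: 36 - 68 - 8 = -40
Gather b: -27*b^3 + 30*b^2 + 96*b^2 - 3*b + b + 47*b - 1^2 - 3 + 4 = -27*b^3 + 126*b^2 + 45*b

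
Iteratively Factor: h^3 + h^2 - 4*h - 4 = (h - 2)*(h^2 + 3*h + 2) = (h - 2)*(h + 2)*(h + 1)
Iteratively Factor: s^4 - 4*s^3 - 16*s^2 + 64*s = (s - 4)*(s^3 - 16*s) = (s - 4)*(s + 4)*(s^2 - 4*s) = s*(s - 4)*(s + 4)*(s - 4)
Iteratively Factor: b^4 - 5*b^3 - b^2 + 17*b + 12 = (b - 4)*(b^3 - b^2 - 5*b - 3) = (b - 4)*(b + 1)*(b^2 - 2*b - 3) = (b - 4)*(b + 1)^2*(b - 3)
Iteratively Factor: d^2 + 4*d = (d + 4)*(d)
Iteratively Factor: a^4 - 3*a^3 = (a)*(a^3 - 3*a^2) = a^2*(a^2 - 3*a) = a^3*(a - 3)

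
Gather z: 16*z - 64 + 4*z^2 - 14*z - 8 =4*z^2 + 2*z - 72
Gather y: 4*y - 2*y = 2*y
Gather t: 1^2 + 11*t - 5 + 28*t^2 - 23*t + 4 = 28*t^2 - 12*t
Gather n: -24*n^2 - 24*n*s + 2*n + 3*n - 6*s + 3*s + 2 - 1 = -24*n^2 + n*(5 - 24*s) - 3*s + 1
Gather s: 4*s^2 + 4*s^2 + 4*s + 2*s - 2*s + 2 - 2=8*s^2 + 4*s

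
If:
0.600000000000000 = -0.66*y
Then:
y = -0.91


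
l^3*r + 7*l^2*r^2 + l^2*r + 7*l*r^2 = l*(l + 7*r)*(l*r + r)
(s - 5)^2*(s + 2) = s^3 - 8*s^2 + 5*s + 50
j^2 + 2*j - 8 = (j - 2)*(j + 4)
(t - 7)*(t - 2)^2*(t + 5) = t^4 - 6*t^3 - 23*t^2 + 132*t - 140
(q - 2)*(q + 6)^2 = q^3 + 10*q^2 + 12*q - 72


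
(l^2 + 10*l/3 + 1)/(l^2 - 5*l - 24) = (l + 1/3)/(l - 8)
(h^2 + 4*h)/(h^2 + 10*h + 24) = h/(h + 6)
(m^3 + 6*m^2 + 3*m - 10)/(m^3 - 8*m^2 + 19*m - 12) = (m^2 + 7*m + 10)/(m^2 - 7*m + 12)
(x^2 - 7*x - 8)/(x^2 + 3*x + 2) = (x - 8)/(x + 2)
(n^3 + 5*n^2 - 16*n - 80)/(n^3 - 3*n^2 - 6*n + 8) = (n^2 + 9*n + 20)/(n^2 + n - 2)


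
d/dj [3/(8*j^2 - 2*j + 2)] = 3*(1 - 8*j)/(2*(4*j^2 - j + 1)^2)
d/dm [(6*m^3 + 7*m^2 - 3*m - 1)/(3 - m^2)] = (-6*m^4 + 51*m^2 + 40*m - 9)/(m^4 - 6*m^2 + 9)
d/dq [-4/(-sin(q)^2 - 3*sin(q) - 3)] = -4*(2*sin(q) + 3)*cos(q)/(sin(q)^2 + 3*sin(q) + 3)^2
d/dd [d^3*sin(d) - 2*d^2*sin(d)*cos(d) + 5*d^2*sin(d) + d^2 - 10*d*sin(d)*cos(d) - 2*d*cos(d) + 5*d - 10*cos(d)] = d^3*cos(d) + 3*d^2*sin(d) + 5*d^2*cos(d) - 2*d^2*cos(2*d) + 12*d*sin(d) - 2*d*sin(2*d) - 10*d*cos(2*d) + 2*d + 10*sin(d) - 5*sin(2*d) - 2*cos(d) + 5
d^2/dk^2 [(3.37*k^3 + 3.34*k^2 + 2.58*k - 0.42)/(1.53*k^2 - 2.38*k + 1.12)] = (7.105427357601e-15*k^4 + 63.031988*k^3 - 94.138044*k^2 + 8.01376800000001*k + 18.815216)/(3.581577*k^6 - 16.714026*k^5 + 33.86502*k^4 - 37.95148*k^3 + 24.79008*k^2 - 8.956416*k + 1.404928)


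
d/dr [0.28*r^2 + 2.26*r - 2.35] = 0.56*r + 2.26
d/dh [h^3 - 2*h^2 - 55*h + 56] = 3*h^2 - 4*h - 55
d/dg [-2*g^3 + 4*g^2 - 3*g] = -6*g^2 + 8*g - 3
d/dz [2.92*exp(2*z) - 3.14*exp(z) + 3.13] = (5.84*exp(z) - 3.14)*exp(z)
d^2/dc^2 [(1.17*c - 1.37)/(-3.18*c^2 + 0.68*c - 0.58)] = (-(1.17*c - 1.37)*(6.36*c - 0.68)*(12.72*c - 1.36) + (22.3236*c - 10.3044)*(3.18*c^2 - 0.68*c + 0.58))/(3.18*c^2 - 0.68*c + 0.58)^3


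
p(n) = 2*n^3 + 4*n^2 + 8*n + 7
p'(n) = 6*n^2 + 8*n + 8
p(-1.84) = -6.64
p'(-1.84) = 13.59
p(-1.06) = 0.63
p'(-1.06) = 6.26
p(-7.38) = -638.08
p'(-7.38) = 275.75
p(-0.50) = 3.75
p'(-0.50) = 5.50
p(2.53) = 85.23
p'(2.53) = 66.65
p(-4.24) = -107.46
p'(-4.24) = 81.95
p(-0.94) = 1.35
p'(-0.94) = 5.78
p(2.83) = 107.01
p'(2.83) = 78.69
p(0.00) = 7.00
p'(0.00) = 8.00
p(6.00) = 631.00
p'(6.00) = 272.00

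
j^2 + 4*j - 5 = (j - 1)*(j + 5)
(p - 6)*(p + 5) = p^2 - p - 30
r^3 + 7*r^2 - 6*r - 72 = (r - 3)*(r + 4)*(r + 6)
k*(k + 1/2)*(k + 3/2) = k^3 + 2*k^2 + 3*k/4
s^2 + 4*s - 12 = (s - 2)*(s + 6)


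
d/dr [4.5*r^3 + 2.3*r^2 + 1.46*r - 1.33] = 13.5*r^2 + 4.6*r + 1.46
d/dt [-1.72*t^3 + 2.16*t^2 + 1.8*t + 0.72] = -5.16*t^2 + 4.32*t + 1.8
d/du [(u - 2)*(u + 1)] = 2*u - 1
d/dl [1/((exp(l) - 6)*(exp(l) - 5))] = (11 - 2*exp(l))*exp(l)/(exp(4*l) - 22*exp(3*l) + 181*exp(2*l) - 660*exp(l) + 900)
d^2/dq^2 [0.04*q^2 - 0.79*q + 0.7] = 0.0800000000000000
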